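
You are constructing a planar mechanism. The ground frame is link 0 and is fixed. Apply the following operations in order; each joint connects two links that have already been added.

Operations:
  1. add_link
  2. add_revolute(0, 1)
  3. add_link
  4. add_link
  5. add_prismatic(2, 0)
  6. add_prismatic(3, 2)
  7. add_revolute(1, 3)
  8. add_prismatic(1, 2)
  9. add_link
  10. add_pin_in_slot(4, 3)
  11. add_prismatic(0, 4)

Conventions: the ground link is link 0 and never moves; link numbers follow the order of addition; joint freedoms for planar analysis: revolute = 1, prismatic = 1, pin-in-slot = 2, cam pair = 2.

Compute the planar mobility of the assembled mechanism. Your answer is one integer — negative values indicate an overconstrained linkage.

(L,J1,J2)=(1,0,0); link0 fixed
link1: (2,0,0)
R 0-1 [J1]: (2,1,0)
link2: (3,1,0)
link3: (4,1,0)
P 2-0 [J1]: (4,2,0)
P 3-2 [J1]: (4,3,0)
R 1-3 [J1]: (4,4,0)
P 1-2 [J1]: (4,5,0)
link4: (5,5,0)
PS 4-3 [J2]: (5,5,1)
P 0-4 [J1]: (5,6,1)
Grübler: 3·4 − 2·6 − 1 = -1

M = -1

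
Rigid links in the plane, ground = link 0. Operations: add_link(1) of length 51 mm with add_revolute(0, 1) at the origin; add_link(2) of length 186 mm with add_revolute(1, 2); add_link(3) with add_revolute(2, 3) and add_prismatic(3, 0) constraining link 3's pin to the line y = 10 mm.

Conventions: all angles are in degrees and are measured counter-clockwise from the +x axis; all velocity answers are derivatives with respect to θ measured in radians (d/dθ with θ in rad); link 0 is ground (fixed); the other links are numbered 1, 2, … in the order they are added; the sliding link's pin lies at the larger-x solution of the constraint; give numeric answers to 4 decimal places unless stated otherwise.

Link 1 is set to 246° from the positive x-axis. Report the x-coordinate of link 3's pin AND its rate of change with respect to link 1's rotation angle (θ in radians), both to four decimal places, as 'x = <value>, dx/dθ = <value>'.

geometry: r = 51 mm, L = 186 mm, e = 10 mm
crank pin P = (r cos θ, r sin θ) = (-20.743569, -46.590818)
h = r sin θ − e = -46.590818 − 10 = -56.590818
x = r cos θ + √(L² − h²) = -20.743569 + 177.182051 = 156.438482
dx/dθ = −r sin θ − h·r cos θ/√(L² − h²) (θ in radians; h = -56.590818) = 39.965455

x = 156.4385, dx/dθ = 39.9655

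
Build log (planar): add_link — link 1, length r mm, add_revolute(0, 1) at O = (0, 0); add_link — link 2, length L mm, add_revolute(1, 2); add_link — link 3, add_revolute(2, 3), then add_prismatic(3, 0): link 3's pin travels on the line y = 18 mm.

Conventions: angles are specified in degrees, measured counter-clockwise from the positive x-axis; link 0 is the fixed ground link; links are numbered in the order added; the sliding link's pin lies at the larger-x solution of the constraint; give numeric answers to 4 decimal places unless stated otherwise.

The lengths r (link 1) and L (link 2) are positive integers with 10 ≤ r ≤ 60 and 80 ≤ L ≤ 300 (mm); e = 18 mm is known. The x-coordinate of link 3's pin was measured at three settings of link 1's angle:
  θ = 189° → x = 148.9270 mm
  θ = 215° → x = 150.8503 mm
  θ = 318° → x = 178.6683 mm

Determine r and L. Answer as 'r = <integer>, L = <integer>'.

constraint per measurement: (x − r cos θ)² + (r sin θ − e)² = L²
subtracting the θ₁ and θ₂ equations cancels the r² and L² terms:
r = (x₁² − x₂²) / (2[(x₁cos θ₁ + e sin θ₁) − (x₂cos θ₂ + e sin θ₂)]) = 18.0000 → r = 18
L² = (x₁ − r cos θ₁)² + (r sin θ₁ − e)² = 28223.9855 → L = 168.0000 → L = 168
check at θ₃=318°: x = 178.6683 (printed 178.6683) ✓

r = 18, L = 168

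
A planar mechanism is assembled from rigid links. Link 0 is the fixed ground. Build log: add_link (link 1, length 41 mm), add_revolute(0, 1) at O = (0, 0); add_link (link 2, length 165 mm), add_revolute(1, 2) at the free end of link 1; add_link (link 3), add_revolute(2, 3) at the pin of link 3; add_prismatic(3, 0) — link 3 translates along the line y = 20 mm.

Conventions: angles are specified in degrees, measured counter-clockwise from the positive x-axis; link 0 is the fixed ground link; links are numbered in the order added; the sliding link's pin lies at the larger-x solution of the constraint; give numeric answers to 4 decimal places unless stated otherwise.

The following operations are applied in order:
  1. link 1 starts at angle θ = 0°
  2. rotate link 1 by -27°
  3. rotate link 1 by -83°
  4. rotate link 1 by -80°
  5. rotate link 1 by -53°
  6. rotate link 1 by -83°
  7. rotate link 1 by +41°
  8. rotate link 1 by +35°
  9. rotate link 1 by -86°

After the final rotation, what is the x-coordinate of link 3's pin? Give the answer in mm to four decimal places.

geometry: r = 41 mm, L = 165 mm, e = 20 mm; θ starts at 0°
rotate link 1 by -27°: θ ← 0° -27° = -27°
rotate link 1 by -83°: θ ← -27° -83° = -110°
rotate link 1 by -80°: θ ← -110° -80° = -190°
rotate link 1 by -53°: θ ← -190° -53° = -243°
rotate link 1 by -83°: θ ← -243° -83° = -326°
rotate link 1 by +41°: θ ← -326° +41° = -285°
rotate link 1 by +35°: θ ← -285° +35° = -250°
rotate link 1 by -86°: θ ← -250° -86° = -336°
crank pin P = (r cos θ, r sin θ) = (37.455364, 16.676202)
h = r sin θ − e = 16.676202 − 20 = -3.323798
x = r cos θ + √(L² − h²) = 37.455364 + 164.966519 = 202.421883

202.4219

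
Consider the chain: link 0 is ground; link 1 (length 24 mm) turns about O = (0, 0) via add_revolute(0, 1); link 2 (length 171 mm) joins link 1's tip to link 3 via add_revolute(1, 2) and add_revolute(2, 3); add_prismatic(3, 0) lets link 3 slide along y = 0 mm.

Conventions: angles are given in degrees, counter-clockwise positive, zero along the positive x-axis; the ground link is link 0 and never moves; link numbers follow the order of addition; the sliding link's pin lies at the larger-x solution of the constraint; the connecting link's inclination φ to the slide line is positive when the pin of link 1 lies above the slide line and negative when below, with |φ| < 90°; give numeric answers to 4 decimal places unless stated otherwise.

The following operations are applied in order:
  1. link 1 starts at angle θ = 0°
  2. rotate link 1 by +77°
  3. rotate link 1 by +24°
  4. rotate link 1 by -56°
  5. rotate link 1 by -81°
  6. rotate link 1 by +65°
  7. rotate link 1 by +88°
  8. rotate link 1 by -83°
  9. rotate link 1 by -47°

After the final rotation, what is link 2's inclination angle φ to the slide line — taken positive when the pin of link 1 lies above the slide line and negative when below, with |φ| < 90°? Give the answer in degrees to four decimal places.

geometry: r = 24 mm, L = 171 mm, e = 0 mm; θ starts at 0°
rotate link 1 by +77°: θ ← 0° +77° = 77°
rotate link 1 by +24°: θ ← 77° +24° = 101°
rotate link 1 by -56°: θ ← 101° -56° = 45°
rotate link 1 by -81°: θ ← 45° -81° = -36°
rotate link 1 by +65°: θ ← -36° +65° = 29°
rotate link 1 by +88°: θ ← 29° +88° = 117°
rotate link 1 by -83°: θ ← 117° -83° = 34°
rotate link 1 by -47°: θ ← 34° -47° = -13°
h = r sin θ − e = -5.398825 − 0 = -5.398825
sin φ = h / L = -5.398825 / 171 = -0.03157208
φ = arcsin(-0.03157208) = -1.809247°

-1.8092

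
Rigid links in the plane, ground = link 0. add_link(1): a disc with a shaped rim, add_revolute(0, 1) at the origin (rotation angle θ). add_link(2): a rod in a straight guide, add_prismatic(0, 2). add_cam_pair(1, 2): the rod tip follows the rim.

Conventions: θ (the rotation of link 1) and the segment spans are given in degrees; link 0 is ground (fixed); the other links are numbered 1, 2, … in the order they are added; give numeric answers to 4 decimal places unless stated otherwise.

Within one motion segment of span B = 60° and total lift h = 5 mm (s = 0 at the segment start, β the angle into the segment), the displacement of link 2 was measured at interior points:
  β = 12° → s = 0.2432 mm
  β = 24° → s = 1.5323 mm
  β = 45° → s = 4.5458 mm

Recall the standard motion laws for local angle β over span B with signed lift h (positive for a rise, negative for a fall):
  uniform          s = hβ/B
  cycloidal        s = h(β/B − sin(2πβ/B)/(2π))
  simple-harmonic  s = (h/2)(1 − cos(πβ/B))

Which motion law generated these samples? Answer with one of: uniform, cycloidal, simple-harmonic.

candidates at β/B = r: uniform s = h·r (linear in β); cycloidal s = h·(r − sin(2πr)/(2π)); simple-harmonic s = (h/2)(1 − cos(πr))
β=12°: printed 0.2432 | uniform 1.0000, cycloidal 0.2432, simple-harmonic 0.4775
β=24°: printed 1.5323 | uniform 2.0000, cycloidal 1.5323, simple-harmonic 1.7275
β=45°: printed 4.5458 | uniform 3.7500, cycloidal 4.5458, simple-harmonic 4.2678
only one law matches every sample → cycloidal

cycloidal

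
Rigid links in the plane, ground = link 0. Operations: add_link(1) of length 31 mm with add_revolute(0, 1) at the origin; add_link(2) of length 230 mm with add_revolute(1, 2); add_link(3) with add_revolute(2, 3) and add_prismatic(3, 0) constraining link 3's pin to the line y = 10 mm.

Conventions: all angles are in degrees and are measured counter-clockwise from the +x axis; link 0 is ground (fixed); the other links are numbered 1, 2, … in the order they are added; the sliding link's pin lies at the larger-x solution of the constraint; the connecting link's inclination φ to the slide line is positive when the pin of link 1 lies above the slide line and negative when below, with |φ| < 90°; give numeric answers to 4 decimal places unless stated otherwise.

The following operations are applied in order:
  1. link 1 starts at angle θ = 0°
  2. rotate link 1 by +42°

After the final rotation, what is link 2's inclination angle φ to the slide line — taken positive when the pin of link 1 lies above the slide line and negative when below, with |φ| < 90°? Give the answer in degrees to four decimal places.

geometry: r = 31 mm, L = 230 mm, e = 10 mm; θ starts at 0°
rotate link 1 by +42°: θ ← 0° +42° = 42°
h = r sin θ − e = 20.743049 − 10 = 10.743049
sin φ = h / L = 10.743049 / 230 = 0.04670891
φ = arcsin(0.04670891) = 2.677197°

2.6772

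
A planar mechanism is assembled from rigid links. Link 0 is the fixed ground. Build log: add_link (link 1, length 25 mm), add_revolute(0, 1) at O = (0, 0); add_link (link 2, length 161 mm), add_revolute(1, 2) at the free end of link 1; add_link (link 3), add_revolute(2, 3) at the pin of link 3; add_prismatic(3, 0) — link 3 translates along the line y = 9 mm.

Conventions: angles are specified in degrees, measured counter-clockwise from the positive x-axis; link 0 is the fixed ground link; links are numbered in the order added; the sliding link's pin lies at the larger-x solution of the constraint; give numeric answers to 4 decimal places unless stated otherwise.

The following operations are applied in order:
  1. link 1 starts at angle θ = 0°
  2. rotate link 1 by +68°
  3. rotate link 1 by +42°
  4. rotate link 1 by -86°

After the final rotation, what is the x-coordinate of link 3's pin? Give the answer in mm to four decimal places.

geometry: r = 25 mm, L = 161 mm, e = 9 mm; θ starts at 0°
rotate link 1 by +68°: θ ← 0° +68° = 68°
rotate link 1 by +42°: θ ← 68° +42° = 110°
rotate link 1 by -86°: θ ← 110° -86° = 24°
crank pin P = (r cos θ, r sin θ) = (22.838636, 10.168416)
h = r sin θ − e = 10.168416 − 9 = 1.168416
x = r cos θ + √(L² − h²) = 22.838636 + 160.995760 = 183.834397

183.8344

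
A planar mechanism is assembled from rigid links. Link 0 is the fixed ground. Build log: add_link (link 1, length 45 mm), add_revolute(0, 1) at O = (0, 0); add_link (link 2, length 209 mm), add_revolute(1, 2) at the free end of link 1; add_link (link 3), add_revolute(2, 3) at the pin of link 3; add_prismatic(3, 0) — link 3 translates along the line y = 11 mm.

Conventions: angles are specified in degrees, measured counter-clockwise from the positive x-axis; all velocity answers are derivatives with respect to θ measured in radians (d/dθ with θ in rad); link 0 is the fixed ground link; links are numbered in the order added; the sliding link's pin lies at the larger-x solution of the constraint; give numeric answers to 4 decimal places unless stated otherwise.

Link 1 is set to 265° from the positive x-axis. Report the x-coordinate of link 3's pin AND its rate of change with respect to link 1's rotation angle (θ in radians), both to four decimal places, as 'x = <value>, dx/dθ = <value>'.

geometry: r = 45 mm, L = 209 mm, e = 11 mm
crank pin P = (r cos θ, r sin θ) = (-3.922008, -44.828761)
h = r sin θ − e = -44.828761 − 11 = -55.828761
x = r cos θ + √(L² − h²) = -3.922008 + 201.405435 = 197.483427
dx/dθ = −r sin θ − h·r cos θ/√(L² − h²) (θ in radians; h = -55.828761) = 43.741597

x = 197.4834, dx/dθ = 43.7416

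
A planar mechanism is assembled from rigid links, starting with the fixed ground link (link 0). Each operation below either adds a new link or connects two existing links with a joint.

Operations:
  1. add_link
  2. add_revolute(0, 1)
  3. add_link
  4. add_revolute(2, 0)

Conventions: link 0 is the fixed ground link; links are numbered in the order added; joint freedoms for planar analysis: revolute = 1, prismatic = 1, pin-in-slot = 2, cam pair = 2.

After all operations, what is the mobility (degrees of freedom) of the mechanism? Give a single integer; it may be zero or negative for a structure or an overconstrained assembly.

link 0 = ground. State L|J1|J2 = 1|0|0
+link1  2|0|0
R(0,1) f=1→J1  2|1|0
+link2  3|1|0
R(2,0) f=1→J1  3|2|0
M = 3(3−1)−2·2−0 = 6−4−0 = 2

M = 2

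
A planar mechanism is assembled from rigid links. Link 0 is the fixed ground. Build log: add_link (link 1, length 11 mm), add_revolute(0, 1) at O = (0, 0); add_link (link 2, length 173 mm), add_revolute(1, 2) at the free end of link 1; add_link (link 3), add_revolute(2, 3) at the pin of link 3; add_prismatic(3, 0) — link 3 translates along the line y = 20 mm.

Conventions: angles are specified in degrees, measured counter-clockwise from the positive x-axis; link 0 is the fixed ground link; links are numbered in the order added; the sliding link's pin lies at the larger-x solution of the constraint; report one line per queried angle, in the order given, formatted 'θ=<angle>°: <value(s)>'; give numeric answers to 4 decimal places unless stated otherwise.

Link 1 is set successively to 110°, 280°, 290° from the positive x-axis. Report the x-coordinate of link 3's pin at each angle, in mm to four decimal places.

geometry: r = 11 mm, L = 173 mm, e = 20 mm
θ=110°: crank pin P = (r cos θ, r sin θ) = (-3.762222, 10.336619)
θ=110°: h = r sin θ − e = 10.336619 − 20 = -9.663381
θ=110°: x = r cos θ + √(L² − h²) = -3.762222 + 172.729902 = 168.967680
θ=280°: crank pin P = (r cos θ, r sin θ) = (1.910130, -10.832885)
θ=280°: h = r sin θ − e = -10.832885 − 20 = -30.832885
θ=280°: x = r cos θ + √(L² − h²) = 1.910130 + 170.230236 = 172.140366
θ=290°: crank pin P = (r cos θ, r sin θ) = (3.762222, -10.336619)
θ=290°: h = r sin θ − e = -10.336619 − 20 = -30.336619
θ=290°: x = r cos θ + √(L² − h²) = 3.762222 + 170.319375 = 174.081597

θ=110°: 168.9677
θ=280°: 172.1404
θ=290°: 174.0816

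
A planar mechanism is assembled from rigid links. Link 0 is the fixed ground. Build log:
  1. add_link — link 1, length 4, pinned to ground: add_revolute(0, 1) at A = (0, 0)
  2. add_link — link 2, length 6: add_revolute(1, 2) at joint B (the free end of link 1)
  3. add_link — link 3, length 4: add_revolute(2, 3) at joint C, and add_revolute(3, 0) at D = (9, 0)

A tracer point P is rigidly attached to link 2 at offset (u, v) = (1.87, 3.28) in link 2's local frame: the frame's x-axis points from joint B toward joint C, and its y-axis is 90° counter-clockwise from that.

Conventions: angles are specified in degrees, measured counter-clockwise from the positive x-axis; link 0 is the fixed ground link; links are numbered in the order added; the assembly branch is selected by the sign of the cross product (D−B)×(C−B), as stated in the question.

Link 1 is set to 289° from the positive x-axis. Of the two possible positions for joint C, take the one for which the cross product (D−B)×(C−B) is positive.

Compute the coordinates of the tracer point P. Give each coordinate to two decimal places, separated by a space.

A=(0,0), D=(9.00,0)
B = A + 4.00·(cos289°, sin289°) = (1.3023, -3.7821)
|BD| = 8.5767
circle(B,6.00) ∩ circle(D,4.00): a=5.4543, h=2.5002
  candidates: C₊=(5.0951,0.8671) cross=21.443; C₋=(7.3001,-3.6208) cross=-21.443
  branch + wants cross > 0 → take C=(5.0951,0.8671) (cross=21.443)
ex = (C−B)/|BC| = (0.6321,0.7749); ey = (-0.7749,0.6321)
P = B + 1.87·ex + 3.28·ey = (-0.0572,-0.2597)

-0.06 -0.26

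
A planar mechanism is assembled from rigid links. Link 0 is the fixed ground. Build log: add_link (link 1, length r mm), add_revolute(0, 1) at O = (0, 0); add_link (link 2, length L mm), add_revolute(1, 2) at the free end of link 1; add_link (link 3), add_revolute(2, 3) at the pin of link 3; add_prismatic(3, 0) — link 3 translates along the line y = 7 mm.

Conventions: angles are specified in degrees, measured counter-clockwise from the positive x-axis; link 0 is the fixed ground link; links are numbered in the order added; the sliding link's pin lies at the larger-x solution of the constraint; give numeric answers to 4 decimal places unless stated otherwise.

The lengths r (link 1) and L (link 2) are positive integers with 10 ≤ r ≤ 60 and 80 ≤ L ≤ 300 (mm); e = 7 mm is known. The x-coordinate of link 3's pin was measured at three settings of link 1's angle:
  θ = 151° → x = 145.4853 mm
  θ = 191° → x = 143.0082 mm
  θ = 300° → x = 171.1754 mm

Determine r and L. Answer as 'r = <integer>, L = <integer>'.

constraint per measurement: (x − r cos θ)² + (r sin θ − e)² = L²
subtracting the θ₁ and θ₂ equations cancels the r² and L² terms:
r = (x₁² − x₂²) / (2[(x₁cos θ₁ + e sin θ₁) − (x₂cos θ₂ + e sin θ₂)]) = 19.9999 → r = 20
L² = (x₁ − r cos θ₁)² + (r sin θ₁ − e)² = 26568.9982 → L = 163.0000 → L = 163
check at θ₃=300°: x = 171.1754 (printed 171.1754) ✓

r = 20, L = 163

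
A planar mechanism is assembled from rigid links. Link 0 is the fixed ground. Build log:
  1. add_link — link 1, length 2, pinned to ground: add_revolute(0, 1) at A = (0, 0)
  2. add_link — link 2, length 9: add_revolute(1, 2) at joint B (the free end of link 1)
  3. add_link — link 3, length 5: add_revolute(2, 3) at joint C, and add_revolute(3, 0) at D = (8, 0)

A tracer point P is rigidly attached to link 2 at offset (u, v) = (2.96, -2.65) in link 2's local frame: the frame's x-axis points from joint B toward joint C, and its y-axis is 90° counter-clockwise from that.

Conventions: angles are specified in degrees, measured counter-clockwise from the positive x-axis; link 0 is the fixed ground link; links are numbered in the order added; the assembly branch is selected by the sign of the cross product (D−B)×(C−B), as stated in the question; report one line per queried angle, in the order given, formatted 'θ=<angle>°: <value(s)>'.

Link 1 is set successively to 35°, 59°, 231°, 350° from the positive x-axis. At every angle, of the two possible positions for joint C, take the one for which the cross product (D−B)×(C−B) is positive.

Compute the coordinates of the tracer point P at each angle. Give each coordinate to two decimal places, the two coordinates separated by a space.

A=(0,0), D=(8.00,0)
θ=35°: B = A + 2.00·(cos35°, sin35°) = (1.6383, 1.1472)
θ=35°: |BD| = 6.4643
θ=35°: circle(B,9.00) ∩ circle(D,5.00): a=7.5636, h=4.8776
θ=35°:   candidates: C₊=(9.9475,4.6051) cross=31.531; C₋=(8.2163,-4.9953) cross=-31.531
θ=35°:   branch + wants cross > 0 → take C=(9.9475,4.6051) (cross=31.531)
θ=35°: ex = (C−B)/|BC| = (0.9232,0.3842); ey = (-0.3842,0.9232)
θ=35°: P = B + 2.96·ex + -2.65·ey = (5.3893,-0.1621)
θ=59°: B = A + 2.00·(cos59°, sin59°) = (1.0301, 1.7143)
θ=59°: |BD| = 7.1777
θ=59°: circle(B,9.00) ∩ circle(D,5.00): a=7.4898, h=4.9902
θ=59°:   candidates: C₊=(9.4950,4.7713) cross=35.818; C₋=(7.1112,-4.9204) cross=-35.818
θ=59°:   branch + wants cross > 0 → take C=(9.4950,4.7713) (cross=35.818)
θ=59°: ex = (C−B)/|BC| = (0.9405,0.3397); ey = (-0.3397,0.9405)
θ=59°: P = B + 2.96·ex + -2.65·ey = (4.7142,0.2273)
θ=231°: B = A + 2.00·(cos231°, sin231°) = (-1.2586, -1.5543)
θ=231°: |BD| = 9.3882
θ=231°: circle(B,9.00) ∩ circle(D,5.00): a=7.6766, h=4.6979
θ=231°:   candidates: C₊=(5.5342,4.3497) cross=44.105; C₋=(7.0898,-4.9164) cross=-44.105
θ=231°:   branch + wants cross > 0 → take C=(5.5342,4.3497) (cross=44.105)
θ=231°: ex = (C−B)/|BC| = (0.7548,0.6560); ey = (-0.6560,0.7548)
θ=231°: P = B + 2.96·ex + -2.65·ey = (2.7139,-1.6127)
θ=350°: B = A + 2.00·(cos350°, sin350°) = (1.9696, -0.3473)
θ=350°: |BD| = 6.0404
θ=350°: circle(B,9.00) ∩ circle(D,5.00): a=7.6557, h=4.7319
θ=350°:   candidates: C₊=(9.3405,4.8169) cross=28.582; C₋=(9.8847,-4.6312) cross=-28.582
θ=350°:   branch + wants cross > 0 → take C=(9.3405,4.8169) (cross=28.582)
θ=350°: ex = (C−B)/|BC| = (0.8190,0.5738); ey = (-0.5738,0.8190)
θ=350°: P = B + 2.96·ex + -2.65·ey = (5.9144,-0.8192)

θ=35°: 5.39 -0.16
θ=59°: 4.71 0.23
θ=231°: 2.71 -1.61
θ=350°: 5.91 -0.82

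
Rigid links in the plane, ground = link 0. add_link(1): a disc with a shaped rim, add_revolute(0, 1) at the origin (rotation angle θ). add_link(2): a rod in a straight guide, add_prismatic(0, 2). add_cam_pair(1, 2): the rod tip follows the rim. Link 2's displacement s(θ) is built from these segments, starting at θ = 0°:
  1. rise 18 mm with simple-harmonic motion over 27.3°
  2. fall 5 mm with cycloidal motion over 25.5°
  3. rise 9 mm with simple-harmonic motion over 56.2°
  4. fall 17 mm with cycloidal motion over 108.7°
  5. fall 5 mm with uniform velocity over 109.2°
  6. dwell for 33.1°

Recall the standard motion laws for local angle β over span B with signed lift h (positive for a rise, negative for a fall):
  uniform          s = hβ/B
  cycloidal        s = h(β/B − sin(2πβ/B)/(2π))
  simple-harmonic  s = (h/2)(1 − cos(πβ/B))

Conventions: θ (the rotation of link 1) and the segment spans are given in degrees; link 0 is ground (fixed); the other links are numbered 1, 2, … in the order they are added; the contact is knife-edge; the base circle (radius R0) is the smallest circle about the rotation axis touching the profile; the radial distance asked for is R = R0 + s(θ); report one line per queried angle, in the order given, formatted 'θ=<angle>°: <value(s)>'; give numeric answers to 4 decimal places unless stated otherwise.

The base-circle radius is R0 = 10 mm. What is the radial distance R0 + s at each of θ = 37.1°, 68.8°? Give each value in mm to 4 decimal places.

segment 1 (0° to 27.3°, simple-harmonic, h = 18) is passed completely: s = 0.0000 + (18) = 18.0000
θ = 37.1° falls in segment 2 (27.3° to 52.8°, cycloidal, h = -5): β = 37.1 − 27.3 = 9.8°, B = 25.5°; Δs = -5·(0.3843 − sin(2π·0.3843)/(2π)) = -1.3927; s = 18.0000 − 1.3927 = 16.6073
segment 2 (27.3° to 52.8°, cycloidal, h = -5) is passed completely: s = 18.0000 + (-5) = 13.0000
θ = 68.8° falls in segment 3 (52.8° to 109°, simple-harmonic, h = 9): β = 68.8 − 52.8 = 16°, B = 56.2°; Δs = 9/2·(1 − cos(π·0.2847)) = 1.6831; s = 13.0000 + 1.6831 = 14.6831
θ=37.1°: R = R0 + s = 10 + 16.6073 = 26.6073
θ=68.8°: R = R0 + s = 10 + 14.6831 = 24.6831

θ=37.1°: 26.6073
θ=68.8°: 24.6831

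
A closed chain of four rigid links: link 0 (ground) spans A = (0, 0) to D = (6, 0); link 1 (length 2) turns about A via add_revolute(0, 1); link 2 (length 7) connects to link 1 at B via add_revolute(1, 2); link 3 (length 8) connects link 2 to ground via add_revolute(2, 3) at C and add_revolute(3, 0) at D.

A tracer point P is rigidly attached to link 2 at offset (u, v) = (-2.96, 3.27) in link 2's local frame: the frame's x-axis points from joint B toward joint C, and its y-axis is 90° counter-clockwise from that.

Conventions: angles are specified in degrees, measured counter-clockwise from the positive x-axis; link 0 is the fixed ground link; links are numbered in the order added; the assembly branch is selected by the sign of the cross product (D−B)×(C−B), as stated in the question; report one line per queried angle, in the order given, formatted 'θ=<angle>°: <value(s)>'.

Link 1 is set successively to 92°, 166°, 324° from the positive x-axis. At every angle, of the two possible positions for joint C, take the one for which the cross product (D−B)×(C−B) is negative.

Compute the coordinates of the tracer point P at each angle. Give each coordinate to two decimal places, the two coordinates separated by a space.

A=(0,0), D=(6.00,0)
θ=92°: B = A + 2.00·(cos92°, sin92°) = (-0.0698, 1.9988)
θ=92°: |BD| = 6.3904
θ=92°: circle(B,7.00) ∩ circle(D,8.00): a=2.0216, h=6.7017
θ=92°:   candidates: C₊=(3.9465,7.7320) cross=42.827; C₋=(-0.2458,-4.9990) cross=-42.827
θ=92°:   branch - wants cross < 0 → take C=(-0.2458,-4.9990) (cross=-42.827)
θ=92°: ex = (C−B)/|BC| = (-0.0251,-0.9997); ey = (0.9997,-0.0251)
θ=92°: P = B + -2.96·ex + 3.27·ey = (3.2736,4.8756)
θ=166°: B = A + 2.00·(cos166°, sin166°) = (-1.9406, 0.4838)
θ=166°: |BD| = 7.9553
θ=166°: circle(B,7.00) ∩ circle(D,8.00): a=3.0349, h=6.3079
θ=166°:   candidates: C₊=(1.4723,6.5955) cross=50.181; C₋=(0.7050,-5.9969) cross=-50.181
θ=166°:   branch - wants cross < 0 → take C=(0.7050,-5.9969) (cross=-50.181)
θ=166°: ex = (C−B)/|BC| = (0.3779,-0.9258); ey = (0.9258,0.3779)
θ=166°: P = B + -2.96·ex + 3.27·ey = (-0.0319,4.4602)
θ=324°: B = A + 2.00·(cos324°, sin324°) = (1.6180, -1.1756)
θ=324°: |BD| = 4.5369
θ=324°: circle(B,7.00) ∩ circle(D,8.00): a=0.6154, h=6.9729
θ=324°:   candidates: C₊=(0.4056,5.7186) cross=31.635; C₋=(4.0191,-7.7509) cross=-31.635
θ=324°:   branch - wants cross < 0 → take C=(4.0191,-7.7509) (cross=-31.635)
θ=324°: ex = (C−B)/|BC| = (0.3430,-0.9393); ey = (0.9393,0.3430)
θ=324°: P = B + -2.96·ex + 3.27·ey = (3.6743,2.7265)

θ=92°: 3.27 4.88
θ=166°: -0.03 4.46
θ=324°: 3.67 2.73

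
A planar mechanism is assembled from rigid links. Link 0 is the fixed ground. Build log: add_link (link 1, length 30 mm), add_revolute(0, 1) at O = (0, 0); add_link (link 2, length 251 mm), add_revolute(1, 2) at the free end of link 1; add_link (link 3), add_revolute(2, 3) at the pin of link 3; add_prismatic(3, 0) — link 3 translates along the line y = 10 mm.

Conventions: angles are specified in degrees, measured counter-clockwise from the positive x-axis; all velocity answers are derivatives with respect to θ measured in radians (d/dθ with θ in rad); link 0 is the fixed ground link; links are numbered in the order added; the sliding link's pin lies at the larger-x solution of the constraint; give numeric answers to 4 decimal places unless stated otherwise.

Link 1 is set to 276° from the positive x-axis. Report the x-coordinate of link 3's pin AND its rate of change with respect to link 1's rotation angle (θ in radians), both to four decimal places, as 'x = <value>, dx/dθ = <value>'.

geometry: r = 30 mm, L = 251 mm, e = 10 mm
crank pin P = (r cos θ, r sin θ) = (3.135854, -29.835657)
h = r sin θ − e = -29.835657 − 10 = -39.835657
x = r cos θ + √(L² − h²) = 3.135854 + 247.818725 = 250.954579
dx/dθ = −r sin θ − h·r cos θ/√(L² − h²) (θ in radians; h = -39.835657) = 30.339730

x = 250.9546, dx/dθ = 30.3397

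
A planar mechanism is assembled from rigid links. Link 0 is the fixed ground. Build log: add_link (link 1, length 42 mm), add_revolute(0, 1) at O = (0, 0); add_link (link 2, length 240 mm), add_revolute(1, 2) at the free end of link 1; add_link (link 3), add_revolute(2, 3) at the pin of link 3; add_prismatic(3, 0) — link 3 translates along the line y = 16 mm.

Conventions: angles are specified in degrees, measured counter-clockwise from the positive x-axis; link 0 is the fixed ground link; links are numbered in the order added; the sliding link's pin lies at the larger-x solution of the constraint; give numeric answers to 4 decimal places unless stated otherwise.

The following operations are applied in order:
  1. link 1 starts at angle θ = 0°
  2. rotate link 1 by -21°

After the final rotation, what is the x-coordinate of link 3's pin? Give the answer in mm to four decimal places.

geometry: r = 42 mm, L = 240 mm, e = 16 mm; θ starts at 0°
rotate link 1 by -21°: θ ← 0° -21° = -21°
crank pin P = (r cos θ, r sin θ) = (39.210378, -15.051454)
h = r sin θ − e = -15.051454 − 16 = -31.051454
x = r cos θ + √(L² − h²) = 39.210378 + 237.982788 = 277.193166

277.1932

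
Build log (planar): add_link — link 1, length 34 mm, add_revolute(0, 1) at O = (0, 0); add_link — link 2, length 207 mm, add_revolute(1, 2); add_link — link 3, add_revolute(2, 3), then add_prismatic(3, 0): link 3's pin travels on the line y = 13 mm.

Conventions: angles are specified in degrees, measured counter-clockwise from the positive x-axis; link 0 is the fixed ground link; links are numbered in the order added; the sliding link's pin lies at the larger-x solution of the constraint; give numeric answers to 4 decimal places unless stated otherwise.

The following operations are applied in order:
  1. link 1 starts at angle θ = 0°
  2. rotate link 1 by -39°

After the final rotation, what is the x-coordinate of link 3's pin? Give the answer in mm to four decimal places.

geometry: r = 34 mm, L = 207 mm, e = 13 mm; θ starts at 0°
rotate link 1 by -39°: θ ← 0° -39° = -39°
crank pin P = (r cos θ, r sin θ) = (26.422963, -21.396893)
h = r sin θ − e = -21.396893 − 13 = -34.396893
x = r cos θ + √(L² − h²) = 26.422963 + 204.122154 = 230.545117

230.5451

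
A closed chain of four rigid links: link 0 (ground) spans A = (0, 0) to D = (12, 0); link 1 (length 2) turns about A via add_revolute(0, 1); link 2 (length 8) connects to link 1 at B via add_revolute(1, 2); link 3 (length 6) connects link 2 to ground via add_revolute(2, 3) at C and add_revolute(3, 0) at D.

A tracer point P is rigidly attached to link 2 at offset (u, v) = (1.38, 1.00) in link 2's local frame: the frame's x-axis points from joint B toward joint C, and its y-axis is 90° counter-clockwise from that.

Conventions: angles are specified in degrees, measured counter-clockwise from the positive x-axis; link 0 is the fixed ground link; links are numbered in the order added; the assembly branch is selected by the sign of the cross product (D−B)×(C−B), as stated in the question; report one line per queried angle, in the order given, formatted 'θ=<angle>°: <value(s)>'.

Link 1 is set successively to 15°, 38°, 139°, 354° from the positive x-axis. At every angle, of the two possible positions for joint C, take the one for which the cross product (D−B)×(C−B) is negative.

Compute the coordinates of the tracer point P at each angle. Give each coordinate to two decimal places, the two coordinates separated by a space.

A=(0,0), D=(12.00,0)
θ=15°: B = A + 2.00·(cos15°, sin15°) = (1.9319, 0.5176)
θ=15°: |BD| = 10.0814
θ=15°: circle(B,8.00) ∩ circle(D,6.00): a=6.4294, h=4.7605
θ=15°:   candidates: C₊=(8.5972,4.9418) cross=47.993; C₋=(8.1084,-4.5667) cross=-47.993
θ=15°:   branch - wants cross < 0 → take C=(8.1084,-4.5667) (cross=-47.993)
θ=15°: ex = (C−B)/|BC| = (0.7721,-0.6355); ey = (0.6355,0.7721)
θ=15°: P = B + 1.38·ex + 1.00·ey = (3.6328,0.4126)
θ=38°: B = A + 2.00·(cos38°, sin38°) = (1.5760, 1.2313)
θ=38°: |BD| = 10.4965
θ=38°: circle(B,8.00) ∩ circle(D,6.00): a=6.5820, h=4.5472
θ=38°:   candidates: C₊=(8.6460,4.9750) cross=47.730; C₋=(7.5792,-4.0566) cross=-47.730
θ=38°:   branch - wants cross < 0 → take C=(7.5792,-4.0566) (cross=-47.730)
θ=38°: ex = (C−B)/|BC| = (0.7504,-0.6610); ey = (0.6610,0.7504)
θ=38°: P = B + 1.38·ex + 1.00·ey = (3.2726,1.0695)
θ=139°: B = A + 2.00·(cos139°, sin139°) = (-1.5094, 1.3121)
θ=139°: |BD| = 13.5730
θ=139°: circle(B,8.00) ∩ circle(D,6.00): a=7.8180, h=1.6969
θ=139°:   candidates: C₊=(6.4360,2.2453) cross=23.032; C₋=(6.1079,-1.1326) cross=-23.032
θ=139°:   branch - wants cross < 0 → take C=(6.1079,-1.1326) (cross=-23.032)
θ=139°: ex = (C−B)/|BC| = (0.9522,-0.3056); ey = (0.3056,0.9522)
θ=139°: P = B + 1.38·ex + 1.00·ey = (0.1102,1.8426)
θ=354°: B = A + 2.00·(cos354°, sin354°) = (1.9890, -0.2091)
θ=354°: |BD| = 10.0131
θ=354°: circle(B,8.00) ∩ circle(D,6.00): a=6.4047, h=4.7937
θ=354°:   candidates: C₊=(8.2923,4.7173) cross=48.000; C₋=(8.4925,-4.8680) cross=-48.000
θ=354°:   branch - wants cross < 0 → take C=(8.4925,-4.8680) (cross=-48.000)
θ=354°: ex = (C−B)/|BC| = (0.8129,-0.5824); ey = (0.5824,0.8129)
θ=354°: P = B + 1.38·ex + 1.00·ey = (3.6932,-0.1998)

θ=15°: 3.63 0.41
θ=38°: 3.27 1.07
θ=139°: 0.11 1.84
θ=354°: 3.69 -0.20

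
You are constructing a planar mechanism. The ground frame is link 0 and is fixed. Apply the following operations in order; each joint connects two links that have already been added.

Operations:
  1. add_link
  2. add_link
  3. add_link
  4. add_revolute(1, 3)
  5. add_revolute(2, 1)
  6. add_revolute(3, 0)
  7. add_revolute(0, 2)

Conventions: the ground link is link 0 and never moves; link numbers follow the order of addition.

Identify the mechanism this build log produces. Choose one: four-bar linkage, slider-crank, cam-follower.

links: 4 (incl. ground); joints: 4 revolute, 0 prismatic, 0 higher (cam) pair, forming one closed loop
4 links in a single 4R loop → four-bar linkage

four-bar linkage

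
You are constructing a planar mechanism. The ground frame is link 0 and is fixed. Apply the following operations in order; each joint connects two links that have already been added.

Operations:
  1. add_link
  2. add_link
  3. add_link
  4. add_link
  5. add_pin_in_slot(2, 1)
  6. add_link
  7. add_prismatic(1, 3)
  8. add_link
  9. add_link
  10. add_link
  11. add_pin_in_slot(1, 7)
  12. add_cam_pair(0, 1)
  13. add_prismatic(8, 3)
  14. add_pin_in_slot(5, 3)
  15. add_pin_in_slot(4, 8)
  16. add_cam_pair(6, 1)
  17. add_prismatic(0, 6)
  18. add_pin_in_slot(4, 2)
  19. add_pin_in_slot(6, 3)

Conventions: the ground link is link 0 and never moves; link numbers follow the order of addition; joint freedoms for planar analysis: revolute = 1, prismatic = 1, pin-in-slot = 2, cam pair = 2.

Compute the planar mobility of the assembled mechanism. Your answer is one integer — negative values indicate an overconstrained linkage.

link 0 = ground. State L|J1|J2 = 1|0|0
+link1  2|0|0
+link2  3|0|0
+link3  4|0|0
+link4  5|0|0
PS(2,1) f=2→J2  5|0|1
+link5  6|0|1
P(1,3) f=1→J1  6|1|1
+link6  7|1|1
+link7  8|1|1
+link8  9|1|1
PS(1,7) f=2→J2  9|1|2
C(0,1) f=2→J2  9|1|3
P(8,3) f=1→J1  9|2|3
PS(5,3) f=2→J2  9|2|4
PS(4,8) f=2→J2  9|2|5
C(6,1) f=2→J2  9|2|6
P(0,6) f=1→J1  9|3|6
PS(4,2) f=2→J2  9|3|7
PS(6,3) f=2→J2  9|3|8
M = 3(9−1)−2·3−8 = 24−6−8 = 10

M = 10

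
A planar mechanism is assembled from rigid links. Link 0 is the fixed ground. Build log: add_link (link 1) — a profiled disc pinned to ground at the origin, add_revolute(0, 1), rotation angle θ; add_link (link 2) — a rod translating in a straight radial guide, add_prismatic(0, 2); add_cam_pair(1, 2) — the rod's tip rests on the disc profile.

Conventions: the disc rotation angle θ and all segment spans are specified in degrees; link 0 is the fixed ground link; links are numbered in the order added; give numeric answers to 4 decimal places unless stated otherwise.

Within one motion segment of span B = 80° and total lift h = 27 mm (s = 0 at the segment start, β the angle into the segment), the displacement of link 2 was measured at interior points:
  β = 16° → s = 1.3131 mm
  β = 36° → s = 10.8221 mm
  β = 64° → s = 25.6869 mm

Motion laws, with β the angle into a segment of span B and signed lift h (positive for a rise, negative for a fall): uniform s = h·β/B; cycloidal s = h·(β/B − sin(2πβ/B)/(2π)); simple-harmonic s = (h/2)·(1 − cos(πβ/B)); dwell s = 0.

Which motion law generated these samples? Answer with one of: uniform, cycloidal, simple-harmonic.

candidates at β/B = r: uniform s = h·r (linear in β); cycloidal s = h·(r − sin(2πr)/(2π)); simple-harmonic s = (h/2)(1 − cos(πr))
β=16°: printed 1.3131 | uniform 5.4000, cycloidal 1.3131, simple-harmonic 2.5783
β=36°: printed 10.8221 | uniform 12.1500, cycloidal 10.8221, simple-harmonic 11.3881
β=64°: printed 25.6869 | uniform 21.6000, cycloidal 25.6869, simple-harmonic 24.4217
only one law matches every sample → cycloidal

cycloidal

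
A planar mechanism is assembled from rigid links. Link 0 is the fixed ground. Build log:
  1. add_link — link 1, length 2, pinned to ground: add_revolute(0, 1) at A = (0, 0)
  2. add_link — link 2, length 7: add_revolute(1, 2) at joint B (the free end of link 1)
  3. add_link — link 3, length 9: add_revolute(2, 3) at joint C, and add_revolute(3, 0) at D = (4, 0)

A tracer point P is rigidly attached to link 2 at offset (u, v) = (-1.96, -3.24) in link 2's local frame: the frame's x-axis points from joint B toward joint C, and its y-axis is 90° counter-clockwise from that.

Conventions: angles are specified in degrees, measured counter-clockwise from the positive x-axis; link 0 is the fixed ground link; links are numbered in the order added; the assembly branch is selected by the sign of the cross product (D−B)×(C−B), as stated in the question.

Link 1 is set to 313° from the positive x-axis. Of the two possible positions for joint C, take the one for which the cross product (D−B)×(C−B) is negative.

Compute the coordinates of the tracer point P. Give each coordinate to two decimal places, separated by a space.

A=(0,0), D=(4.00,0)
B = A + 2.00·(cos313°, sin313°) = (1.3640, -1.4627)
|BD| = 3.0146
circle(B,7.00) ∩ circle(D,9.00): a=-3.8001, h=5.8787
  candidates: C₊=(-4.8112,1.8338) cross=17.722; C₋=(0.8935,-8.4469) cross=-17.722
  branch - wants cross < 0 → take C=(0.8935,-8.4469) (cross=-17.722)
ex = (C−B)/|BC| = (-0.0672,-0.9977); ey = (0.9977,-0.0672)
P = B + -1.96·ex + -3.24·ey = (-1.7369,0.7106)

-1.74 0.71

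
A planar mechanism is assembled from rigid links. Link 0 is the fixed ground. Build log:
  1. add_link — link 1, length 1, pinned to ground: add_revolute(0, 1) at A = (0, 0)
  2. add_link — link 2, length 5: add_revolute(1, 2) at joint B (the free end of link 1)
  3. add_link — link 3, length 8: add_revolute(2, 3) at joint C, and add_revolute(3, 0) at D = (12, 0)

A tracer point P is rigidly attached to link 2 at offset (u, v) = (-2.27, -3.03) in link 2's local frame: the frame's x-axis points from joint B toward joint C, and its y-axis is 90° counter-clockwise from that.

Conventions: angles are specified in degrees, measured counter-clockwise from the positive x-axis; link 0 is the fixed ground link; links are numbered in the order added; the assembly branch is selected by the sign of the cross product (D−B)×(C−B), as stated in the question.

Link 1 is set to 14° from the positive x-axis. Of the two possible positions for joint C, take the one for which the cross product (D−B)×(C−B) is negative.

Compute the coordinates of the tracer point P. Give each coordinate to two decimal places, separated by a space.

A=(0,0), D=(12.00,0)
B = A + 1.00·(cos14°, sin14°) = (0.9703, 0.2419)
|BD| = 11.0324
circle(B,5.00) ∩ circle(D,8.00): a=3.7487, h=3.3087
  candidates: C₊=(4.7906,3.4676) cross=36.503; C₋=(4.6455,-3.1482) cross=-36.503
  branch - wants cross < 0 → take C=(4.6455,-3.1482) (cross=-36.503)
ex = (C−B)/|BC| = (0.7350,-0.6780); ey = (0.6780,0.7350)
P = B + -2.27·ex + -3.03·ey = (-2.7527,-0.4461)

-2.75 -0.45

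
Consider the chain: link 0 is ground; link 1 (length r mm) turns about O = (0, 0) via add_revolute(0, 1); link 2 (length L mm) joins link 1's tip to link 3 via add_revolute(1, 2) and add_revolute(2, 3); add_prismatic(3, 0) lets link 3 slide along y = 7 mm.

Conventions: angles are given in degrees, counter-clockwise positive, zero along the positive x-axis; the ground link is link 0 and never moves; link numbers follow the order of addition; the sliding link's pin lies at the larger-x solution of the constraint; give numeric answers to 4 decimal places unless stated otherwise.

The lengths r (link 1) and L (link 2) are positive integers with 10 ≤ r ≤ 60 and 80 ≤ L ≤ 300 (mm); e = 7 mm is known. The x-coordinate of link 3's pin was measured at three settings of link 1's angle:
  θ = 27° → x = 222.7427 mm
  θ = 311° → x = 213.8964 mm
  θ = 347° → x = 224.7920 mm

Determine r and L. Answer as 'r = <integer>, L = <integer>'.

constraint per measurement: (x − r cos θ)² + (r sin θ − e)² = L²
subtracting the θ₁ and θ₂ equations cancels the r² and L² terms:
r = (x₁² − x₂²) / (2[(x₁cos θ₁ + e sin θ₁) − (x₂cos θ₂ + e sin θ₂)]) = 28.9999 → r = 29
L² = (x₁ − r cos θ₁)² + (r sin θ₁ − e)² = 38809.0087 → L = 197.0000 → L = 197
check at θ₃=347°: x = 224.7920 (printed 224.7920) ✓

r = 29, L = 197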